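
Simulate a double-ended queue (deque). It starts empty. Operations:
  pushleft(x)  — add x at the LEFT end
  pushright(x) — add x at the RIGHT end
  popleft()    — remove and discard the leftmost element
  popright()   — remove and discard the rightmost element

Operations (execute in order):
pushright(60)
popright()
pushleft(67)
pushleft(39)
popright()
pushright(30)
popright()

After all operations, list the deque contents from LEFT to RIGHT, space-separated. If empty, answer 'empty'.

pushright(60): [60]
popright(): []
pushleft(67): [67]
pushleft(39): [39, 67]
popright(): [39]
pushright(30): [39, 30]
popright(): [39]

Answer: 39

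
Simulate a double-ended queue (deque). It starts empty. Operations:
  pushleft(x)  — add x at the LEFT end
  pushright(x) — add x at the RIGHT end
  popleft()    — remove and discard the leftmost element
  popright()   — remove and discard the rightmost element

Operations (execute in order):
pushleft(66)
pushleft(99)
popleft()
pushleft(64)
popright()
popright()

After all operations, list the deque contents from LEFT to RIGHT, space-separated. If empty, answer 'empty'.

pushleft(66): [66]
pushleft(99): [99, 66]
popleft(): [66]
pushleft(64): [64, 66]
popright(): [64]
popright(): []

Answer: empty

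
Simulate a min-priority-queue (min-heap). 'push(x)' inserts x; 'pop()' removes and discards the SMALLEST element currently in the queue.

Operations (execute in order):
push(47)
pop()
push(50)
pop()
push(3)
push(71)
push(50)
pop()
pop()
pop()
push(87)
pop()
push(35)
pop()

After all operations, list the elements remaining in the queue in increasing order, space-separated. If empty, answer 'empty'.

push(47): heap contents = [47]
pop() → 47: heap contents = []
push(50): heap contents = [50]
pop() → 50: heap contents = []
push(3): heap contents = [3]
push(71): heap contents = [3, 71]
push(50): heap contents = [3, 50, 71]
pop() → 3: heap contents = [50, 71]
pop() → 50: heap contents = [71]
pop() → 71: heap contents = []
push(87): heap contents = [87]
pop() → 87: heap contents = []
push(35): heap contents = [35]
pop() → 35: heap contents = []

Answer: empty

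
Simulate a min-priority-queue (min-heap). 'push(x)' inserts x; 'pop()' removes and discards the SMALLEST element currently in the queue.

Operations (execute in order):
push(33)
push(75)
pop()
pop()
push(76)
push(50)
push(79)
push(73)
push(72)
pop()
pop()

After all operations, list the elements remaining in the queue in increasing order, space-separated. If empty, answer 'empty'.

Answer: 73 76 79

Derivation:
push(33): heap contents = [33]
push(75): heap contents = [33, 75]
pop() → 33: heap contents = [75]
pop() → 75: heap contents = []
push(76): heap contents = [76]
push(50): heap contents = [50, 76]
push(79): heap contents = [50, 76, 79]
push(73): heap contents = [50, 73, 76, 79]
push(72): heap contents = [50, 72, 73, 76, 79]
pop() → 50: heap contents = [72, 73, 76, 79]
pop() → 72: heap contents = [73, 76, 79]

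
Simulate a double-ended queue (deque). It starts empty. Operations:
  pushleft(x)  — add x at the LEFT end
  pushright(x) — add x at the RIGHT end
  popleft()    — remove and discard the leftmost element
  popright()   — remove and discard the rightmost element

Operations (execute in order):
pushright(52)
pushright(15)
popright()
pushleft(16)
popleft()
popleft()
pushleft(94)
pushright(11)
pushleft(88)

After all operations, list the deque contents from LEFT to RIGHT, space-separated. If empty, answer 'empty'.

pushright(52): [52]
pushright(15): [52, 15]
popright(): [52]
pushleft(16): [16, 52]
popleft(): [52]
popleft(): []
pushleft(94): [94]
pushright(11): [94, 11]
pushleft(88): [88, 94, 11]

Answer: 88 94 11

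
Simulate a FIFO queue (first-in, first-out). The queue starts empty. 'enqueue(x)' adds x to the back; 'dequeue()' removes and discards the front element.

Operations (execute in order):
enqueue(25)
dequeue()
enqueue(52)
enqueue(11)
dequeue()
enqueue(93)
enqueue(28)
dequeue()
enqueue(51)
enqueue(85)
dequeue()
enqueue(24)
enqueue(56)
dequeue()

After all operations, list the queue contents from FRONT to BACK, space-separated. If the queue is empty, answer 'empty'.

Answer: 51 85 24 56

Derivation:
enqueue(25): [25]
dequeue(): []
enqueue(52): [52]
enqueue(11): [52, 11]
dequeue(): [11]
enqueue(93): [11, 93]
enqueue(28): [11, 93, 28]
dequeue(): [93, 28]
enqueue(51): [93, 28, 51]
enqueue(85): [93, 28, 51, 85]
dequeue(): [28, 51, 85]
enqueue(24): [28, 51, 85, 24]
enqueue(56): [28, 51, 85, 24, 56]
dequeue(): [51, 85, 24, 56]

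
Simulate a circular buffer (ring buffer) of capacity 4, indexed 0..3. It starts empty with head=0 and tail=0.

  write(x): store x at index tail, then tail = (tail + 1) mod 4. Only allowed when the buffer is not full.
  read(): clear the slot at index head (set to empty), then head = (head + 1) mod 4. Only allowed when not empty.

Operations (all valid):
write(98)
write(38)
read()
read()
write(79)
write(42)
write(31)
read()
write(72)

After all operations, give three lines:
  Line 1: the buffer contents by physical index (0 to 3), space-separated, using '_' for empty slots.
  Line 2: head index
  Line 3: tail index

Answer: 31 72 _ 42
3
2

Derivation:
write(98): buf=[98 _ _ _], head=0, tail=1, size=1
write(38): buf=[98 38 _ _], head=0, tail=2, size=2
read(): buf=[_ 38 _ _], head=1, tail=2, size=1
read(): buf=[_ _ _ _], head=2, tail=2, size=0
write(79): buf=[_ _ 79 _], head=2, tail=3, size=1
write(42): buf=[_ _ 79 42], head=2, tail=0, size=2
write(31): buf=[31 _ 79 42], head=2, tail=1, size=3
read(): buf=[31 _ _ 42], head=3, tail=1, size=2
write(72): buf=[31 72 _ 42], head=3, tail=2, size=3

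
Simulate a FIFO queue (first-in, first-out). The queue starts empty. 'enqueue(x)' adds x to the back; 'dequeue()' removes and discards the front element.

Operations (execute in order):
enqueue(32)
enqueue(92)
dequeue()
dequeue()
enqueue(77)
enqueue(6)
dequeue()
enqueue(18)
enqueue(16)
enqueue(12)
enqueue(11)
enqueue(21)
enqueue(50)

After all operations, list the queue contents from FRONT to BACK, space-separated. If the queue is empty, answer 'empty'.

enqueue(32): [32]
enqueue(92): [32, 92]
dequeue(): [92]
dequeue(): []
enqueue(77): [77]
enqueue(6): [77, 6]
dequeue(): [6]
enqueue(18): [6, 18]
enqueue(16): [6, 18, 16]
enqueue(12): [6, 18, 16, 12]
enqueue(11): [6, 18, 16, 12, 11]
enqueue(21): [6, 18, 16, 12, 11, 21]
enqueue(50): [6, 18, 16, 12, 11, 21, 50]

Answer: 6 18 16 12 11 21 50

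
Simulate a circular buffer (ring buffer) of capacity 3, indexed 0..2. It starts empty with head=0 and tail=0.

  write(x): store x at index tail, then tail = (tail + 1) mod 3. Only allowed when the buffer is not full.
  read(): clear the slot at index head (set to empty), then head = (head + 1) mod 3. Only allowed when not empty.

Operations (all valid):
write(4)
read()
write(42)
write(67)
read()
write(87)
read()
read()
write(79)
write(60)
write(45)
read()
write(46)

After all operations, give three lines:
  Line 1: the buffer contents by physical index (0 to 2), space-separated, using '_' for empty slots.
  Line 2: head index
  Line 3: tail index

write(4): buf=[4 _ _], head=0, tail=1, size=1
read(): buf=[_ _ _], head=1, tail=1, size=0
write(42): buf=[_ 42 _], head=1, tail=2, size=1
write(67): buf=[_ 42 67], head=1, tail=0, size=2
read(): buf=[_ _ 67], head=2, tail=0, size=1
write(87): buf=[87 _ 67], head=2, tail=1, size=2
read(): buf=[87 _ _], head=0, tail=1, size=1
read(): buf=[_ _ _], head=1, tail=1, size=0
write(79): buf=[_ 79 _], head=1, tail=2, size=1
write(60): buf=[_ 79 60], head=1, tail=0, size=2
write(45): buf=[45 79 60], head=1, tail=1, size=3
read(): buf=[45 _ 60], head=2, tail=1, size=2
write(46): buf=[45 46 60], head=2, tail=2, size=3

Answer: 45 46 60
2
2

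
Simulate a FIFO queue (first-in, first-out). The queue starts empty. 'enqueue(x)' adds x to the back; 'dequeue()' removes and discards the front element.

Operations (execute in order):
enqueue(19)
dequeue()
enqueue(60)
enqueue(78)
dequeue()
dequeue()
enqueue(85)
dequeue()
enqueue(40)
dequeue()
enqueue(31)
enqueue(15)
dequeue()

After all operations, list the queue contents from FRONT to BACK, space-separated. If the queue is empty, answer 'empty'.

enqueue(19): [19]
dequeue(): []
enqueue(60): [60]
enqueue(78): [60, 78]
dequeue(): [78]
dequeue(): []
enqueue(85): [85]
dequeue(): []
enqueue(40): [40]
dequeue(): []
enqueue(31): [31]
enqueue(15): [31, 15]
dequeue(): [15]

Answer: 15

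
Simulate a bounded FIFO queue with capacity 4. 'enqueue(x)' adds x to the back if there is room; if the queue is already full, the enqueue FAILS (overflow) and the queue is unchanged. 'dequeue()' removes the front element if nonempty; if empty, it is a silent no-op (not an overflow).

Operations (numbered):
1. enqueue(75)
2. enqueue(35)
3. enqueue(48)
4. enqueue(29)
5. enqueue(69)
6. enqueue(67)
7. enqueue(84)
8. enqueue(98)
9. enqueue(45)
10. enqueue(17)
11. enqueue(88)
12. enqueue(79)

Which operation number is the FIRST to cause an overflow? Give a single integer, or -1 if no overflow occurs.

1. enqueue(75): size=1
2. enqueue(35): size=2
3. enqueue(48): size=3
4. enqueue(29): size=4
5. enqueue(69): size=4=cap → OVERFLOW (fail)
6. enqueue(67): size=4=cap → OVERFLOW (fail)
7. enqueue(84): size=4=cap → OVERFLOW (fail)
8. enqueue(98): size=4=cap → OVERFLOW (fail)
9. enqueue(45): size=4=cap → OVERFLOW (fail)
10. enqueue(17): size=4=cap → OVERFLOW (fail)
11. enqueue(88): size=4=cap → OVERFLOW (fail)
12. enqueue(79): size=4=cap → OVERFLOW (fail)

Answer: 5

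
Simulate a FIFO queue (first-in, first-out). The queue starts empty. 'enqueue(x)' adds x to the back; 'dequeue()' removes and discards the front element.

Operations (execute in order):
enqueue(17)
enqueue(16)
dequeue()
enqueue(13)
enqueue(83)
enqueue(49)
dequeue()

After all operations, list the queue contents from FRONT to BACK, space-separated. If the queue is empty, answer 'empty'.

enqueue(17): [17]
enqueue(16): [17, 16]
dequeue(): [16]
enqueue(13): [16, 13]
enqueue(83): [16, 13, 83]
enqueue(49): [16, 13, 83, 49]
dequeue(): [13, 83, 49]

Answer: 13 83 49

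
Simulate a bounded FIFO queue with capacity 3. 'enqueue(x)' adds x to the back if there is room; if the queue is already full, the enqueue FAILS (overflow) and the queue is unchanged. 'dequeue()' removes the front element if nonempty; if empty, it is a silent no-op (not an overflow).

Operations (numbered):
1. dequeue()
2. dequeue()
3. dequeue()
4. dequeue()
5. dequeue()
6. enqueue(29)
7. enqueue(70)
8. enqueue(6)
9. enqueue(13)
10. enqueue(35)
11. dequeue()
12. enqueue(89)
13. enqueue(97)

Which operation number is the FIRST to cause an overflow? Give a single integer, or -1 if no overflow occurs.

Answer: 9

Derivation:
1. dequeue(): empty, no-op, size=0
2. dequeue(): empty, no-op, size=0
3. dequeue(): empty, no-op, size=0
4. dequeue(): empty, no-op, size=0
5. dequeue(): empty, no-op, size=0
6. enqueue(29): size=1
7. enqueue(70): size=2
8. enqueue(6): size=3
9. enqueue(13): size=3=cap → OVERFLOW (fail)
10. enqueue(35): size=3=cap → OVERFLOW (fail)
11. dequeue(): size=2
12. enqueue(89): size=3
13. enqueue(97): size=3=cap → OVERFLOW (fail)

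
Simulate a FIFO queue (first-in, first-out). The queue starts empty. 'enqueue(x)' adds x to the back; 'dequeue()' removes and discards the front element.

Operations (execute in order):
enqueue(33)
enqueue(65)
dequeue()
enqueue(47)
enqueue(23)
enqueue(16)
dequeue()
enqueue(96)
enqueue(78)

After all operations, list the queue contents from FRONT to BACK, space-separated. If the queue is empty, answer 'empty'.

Answer: 47 23 16 96 78

Derivation:
enqueue(33): [33]
enqueue(65): [33, 65]
dequeue(): [65]
enqueue(47): [65, 47]
enqueue(23): [65, 47, 23]
enqueue(16): [65, 47, 23, 16]
dequeue(): [47, 23, 16]
enqueue(96): [47, 23, 16, 96]
enqueue(78): [47, 23, 16, 96, 78]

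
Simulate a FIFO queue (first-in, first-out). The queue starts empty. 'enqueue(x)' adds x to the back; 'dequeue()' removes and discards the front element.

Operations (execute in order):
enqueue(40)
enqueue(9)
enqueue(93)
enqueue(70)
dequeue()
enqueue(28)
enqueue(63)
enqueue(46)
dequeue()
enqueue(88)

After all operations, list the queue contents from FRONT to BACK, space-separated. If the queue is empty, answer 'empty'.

enqueue(40): [40]
enqueue(9): [40, 9]
enqueue(93): [40, 9, 93]
enqueue(70): [40, 9, 93, 70]
dequeue(): [9, 93, 70]
enqueue(28): [9, 93, 70, 28]
enqueue(63): [9, 93, 70, 28, 63]
enqueue(46): [9, 93, 70, 28, 63, 46]
dequeue(): [93, 70, 28, 63, 46]
enqueue(88): [93, 70, 28, 63, 46, 88]

Answer: 93 70 28 63 46 88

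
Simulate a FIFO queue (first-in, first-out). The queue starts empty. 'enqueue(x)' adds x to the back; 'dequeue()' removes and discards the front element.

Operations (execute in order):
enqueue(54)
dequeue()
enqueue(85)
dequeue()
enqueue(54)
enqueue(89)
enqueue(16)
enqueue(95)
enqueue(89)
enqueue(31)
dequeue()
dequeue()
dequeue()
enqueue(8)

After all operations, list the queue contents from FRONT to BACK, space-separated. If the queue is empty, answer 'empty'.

Answer: 95 89 31 8

Derivation:
enqueue(54): [54]
dequeue(): []
enqueue(85): [85]
dequeue(): []
enqueue(54): [54]
enqueue(89): [54, 89]
enqueue(16): [54, 89, 16]
enqueue(95): [54, 89, 16, 95]
enqueue(89): [54, 89, 16, 95, 89]
enqueue(31): [54, 89, 16, 95, 89, 31]
dequeue(): [89, 16, 95, 89, 31]
dequeue(): [16, 95, 89, 31]
dequeue(): [95, 89, 31]
enqueue(8): [95, 89, 31, 8]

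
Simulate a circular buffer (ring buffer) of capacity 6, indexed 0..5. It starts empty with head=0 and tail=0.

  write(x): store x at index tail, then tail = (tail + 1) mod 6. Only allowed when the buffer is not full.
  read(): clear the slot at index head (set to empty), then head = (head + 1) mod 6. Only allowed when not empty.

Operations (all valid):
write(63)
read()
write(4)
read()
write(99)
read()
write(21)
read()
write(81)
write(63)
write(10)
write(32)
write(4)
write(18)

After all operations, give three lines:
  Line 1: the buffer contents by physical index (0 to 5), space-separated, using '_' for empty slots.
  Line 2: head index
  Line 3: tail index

write(63): buf=[63 _ _ _ _ _], head=0, tail=1, size=1
read(): buf=[_ _ _ _ _ _], head=1, tail=1, size=0
write(4): buf=[_ 4 _ _ _ _], head=1, tail=2, size=1
read(): buf=[_ _ _ _ _ _], head=2, tail=2, size=0
write(99): buf=[_ _ 99 _ _ _], head=2, tail=3, size=1
read(): buf=[_ _ _ _ _ _], head=3, tail=3, size=0
write(21): buf=[_ _ _ 21 _ _], head=3, tail=4, size=1
read(): buf=[_ _ _ _ _ _], head=4, tail=4, size=0
write(81): buf=[_ _ _ _ 81 _], head=4, tail=5, size=1
write(63): buf=[_ _ _ _ 81 63], head=4, tail=0, size=2
write(10): buf=[10 _ _ _ 81 63], head=4, tail=1, size=3
write(32): buf=[10 32 _ _ 81 63], head=4, tail=2, size=4
write(4): buf=[10 32 4 _ 81 63], head=4, tail=3, size=5
write(18): buf=[10 32 4 18 81 63], head=4, tail=4, size=6

Answer: 10 32 4 18 81 63
4
4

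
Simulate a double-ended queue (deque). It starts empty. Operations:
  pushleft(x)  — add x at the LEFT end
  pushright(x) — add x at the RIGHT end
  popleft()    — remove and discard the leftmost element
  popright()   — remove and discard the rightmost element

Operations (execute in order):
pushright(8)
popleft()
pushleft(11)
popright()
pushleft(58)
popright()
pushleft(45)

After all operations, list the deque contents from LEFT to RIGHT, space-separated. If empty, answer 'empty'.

pushright(8): [8]
popleft(): []
pushleft(11): [11]
popright(): []
pushleft(58): [58]
popright(): []
pushleft(45): [45]

Answer: 45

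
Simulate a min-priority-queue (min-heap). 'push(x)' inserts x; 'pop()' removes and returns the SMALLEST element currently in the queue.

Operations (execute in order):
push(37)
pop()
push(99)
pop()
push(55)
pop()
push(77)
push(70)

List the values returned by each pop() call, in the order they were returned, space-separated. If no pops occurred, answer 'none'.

push(37): heap contents = [37]
pop() → 37: heap contents = []
push(99): heap contents = [99]
pop() → 99: heap contents = []
push(55): heap contents = [55]
pop() → 55: heap contents = []
push(77): heap contents = [77]
push(70): heap contents = [70, 77]

Answer: 37 99 55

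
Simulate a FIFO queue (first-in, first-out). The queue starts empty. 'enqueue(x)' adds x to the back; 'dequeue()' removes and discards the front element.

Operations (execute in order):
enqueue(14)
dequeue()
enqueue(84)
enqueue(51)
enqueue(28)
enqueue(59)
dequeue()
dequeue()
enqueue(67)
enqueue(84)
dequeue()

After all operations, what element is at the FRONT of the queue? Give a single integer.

enqueue(14): queue = [14]
dequeue(): queue = []
enqueue(84): queue = [84]
enqueue(51): queue = [84, 51]
enqueue(28): queue = [84, 51, 28]
enqueue(59): queue = [84, 51, 28, 59]
dequeue(): queue = [51, 28, 59]
dequeue(): queue = [28, 59]
enqueue(67): queue = [28, 59, 67]
enqueue(84): queue = [28, 59, 67, 84]
dequeue(): queue = [59, 67, 84]

Answer: 59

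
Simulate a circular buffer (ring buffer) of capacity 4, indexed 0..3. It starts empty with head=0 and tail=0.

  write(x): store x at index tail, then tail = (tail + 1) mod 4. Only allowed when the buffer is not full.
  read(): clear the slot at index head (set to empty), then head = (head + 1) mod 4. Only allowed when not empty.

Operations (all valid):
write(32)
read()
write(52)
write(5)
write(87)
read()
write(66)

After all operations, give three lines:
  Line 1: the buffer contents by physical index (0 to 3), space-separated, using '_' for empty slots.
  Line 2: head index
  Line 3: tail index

write(32): buf=[32 _ _ _], head=0, tail=1, size=1
read(): buf=[_ _ _ _], head=1, tail=1, size=0
write(52): buf=[_ 52 _ _], head=1, tail=2, size=1
write(5): buf=[_ 52 5 _], head=1, tail=3, size=2
write(87): buf=[_ 52 5 87], head=1, tail=0, size=3
read(): buf=[_ _ 5 87], head=2, tail=0, size=2
write(66): buf=[66 _ 5 87], head=2, tail=1, size=3

Answer: 66 _ 5 87
2
1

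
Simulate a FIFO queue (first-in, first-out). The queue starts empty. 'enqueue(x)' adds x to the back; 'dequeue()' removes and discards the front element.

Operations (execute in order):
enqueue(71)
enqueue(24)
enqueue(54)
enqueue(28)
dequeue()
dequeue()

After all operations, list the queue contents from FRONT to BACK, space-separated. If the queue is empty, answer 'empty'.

enqueue(71): [71]
enqueue(24): [71, 24]
enqueue(54): [71, 24, 54]
enqueue(28): [71, 24, 54, 28]
dequeue(): [24, 54, 28]
dequeue(): [54, 28]

Answer: 54 28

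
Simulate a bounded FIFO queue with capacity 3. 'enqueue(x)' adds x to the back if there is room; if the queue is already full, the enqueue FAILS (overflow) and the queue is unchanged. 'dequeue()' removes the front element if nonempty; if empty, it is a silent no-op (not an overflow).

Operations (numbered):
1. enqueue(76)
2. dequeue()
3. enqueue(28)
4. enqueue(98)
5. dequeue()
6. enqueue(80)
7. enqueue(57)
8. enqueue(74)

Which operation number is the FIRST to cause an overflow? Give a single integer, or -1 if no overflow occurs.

1. enqueue(76): size=1
2. dequeue(): size=0
3. enqueue(28): size=1
4. enqueue(98): size=2
5. dequeue(): size=1
6. enqueue(80): size=2
7. enqueue(57): size=3
8. enqueue(74): size=3=cap → OVERFLOW (fail)

Answer: 8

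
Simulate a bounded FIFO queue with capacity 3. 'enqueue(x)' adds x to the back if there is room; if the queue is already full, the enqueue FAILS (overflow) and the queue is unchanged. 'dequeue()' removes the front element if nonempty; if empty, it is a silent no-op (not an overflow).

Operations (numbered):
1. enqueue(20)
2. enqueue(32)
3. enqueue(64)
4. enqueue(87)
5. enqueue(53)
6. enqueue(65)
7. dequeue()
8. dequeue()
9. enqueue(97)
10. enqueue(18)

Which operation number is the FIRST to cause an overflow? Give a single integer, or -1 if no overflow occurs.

1. enqueue(20): size=1
2. enqueue(32): size=2
3. enqueue(64): size=3
4. enqueue(87): size=3=cap → OVERFLOW (fail)
5. enqueue(53): size=3=cap → OVERFLOW (fail)
6. enqueue(65): size=3=cap → OVERFLOW (fail)
7. dequeue(): size=2
8. dequeue(): size=1
9. enqueue(97): size=2
10. enqueue(18): size=3

Answer: 4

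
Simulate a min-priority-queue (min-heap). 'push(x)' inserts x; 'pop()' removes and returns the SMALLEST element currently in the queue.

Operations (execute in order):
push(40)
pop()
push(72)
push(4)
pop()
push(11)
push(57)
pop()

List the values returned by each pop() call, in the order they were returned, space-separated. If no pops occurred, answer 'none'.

push(40): heap contents = [40]
pop() → 40: heap contents = []
push(72): heap contents = [72]
push(4): heap contents = [4, 72]
pop() → 4: heap contents = [72]
push(11): heap contents = [11, 72]
push(57): heap contents = [11, 57, 72]
pop() → 11: heap contents = [57, 72]

Answer: 40 4 11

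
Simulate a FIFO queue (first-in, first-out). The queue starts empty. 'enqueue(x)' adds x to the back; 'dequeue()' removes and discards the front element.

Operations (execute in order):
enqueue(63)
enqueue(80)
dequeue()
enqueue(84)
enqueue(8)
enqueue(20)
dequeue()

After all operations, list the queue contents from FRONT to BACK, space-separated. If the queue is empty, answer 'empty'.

Answer: 84 8 20

Derivation:
enqueue(63): [63]
enqueue(80): [63, 80]
dequeue(): [80]
enqueue(84): [80, 84]
enqueue(8): [80, 84, 8]
enqueue(20): [80, 84, 8, 20]
dequeue(): [84, 8, 20]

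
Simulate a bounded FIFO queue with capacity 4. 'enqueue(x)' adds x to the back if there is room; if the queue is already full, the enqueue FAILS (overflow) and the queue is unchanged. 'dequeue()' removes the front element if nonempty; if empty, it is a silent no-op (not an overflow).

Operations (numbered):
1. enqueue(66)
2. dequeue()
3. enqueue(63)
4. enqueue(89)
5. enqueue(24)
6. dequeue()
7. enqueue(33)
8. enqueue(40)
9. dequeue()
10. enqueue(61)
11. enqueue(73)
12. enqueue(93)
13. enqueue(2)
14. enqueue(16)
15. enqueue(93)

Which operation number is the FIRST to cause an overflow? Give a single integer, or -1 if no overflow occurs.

1. enqueue(66): size=1
2. dequeue(): size=0
3. enqueue(63): size=1
4. enqueue(89): size=2
5. enqueue(24): size=3
6. dequeue(): size=2
7. enqueue(33): size=3
8. enqueue(40): size=4
9. dequeue(): size=3
10. enqueue(61): size=4
11. enqueue(73): size=4=cap → OVERFLOW (fail)
12. enqueue(93): size=4=cap → OVERFLOW (fail)
13. enqueue(2): size=4=cap → OVERFLOW (fail)
14. enqueue(16): size=4=cap → OVERFLOW (fail)
15. enqueue(93): size=4=cap → OVERFLOW (fail)

Answer: 11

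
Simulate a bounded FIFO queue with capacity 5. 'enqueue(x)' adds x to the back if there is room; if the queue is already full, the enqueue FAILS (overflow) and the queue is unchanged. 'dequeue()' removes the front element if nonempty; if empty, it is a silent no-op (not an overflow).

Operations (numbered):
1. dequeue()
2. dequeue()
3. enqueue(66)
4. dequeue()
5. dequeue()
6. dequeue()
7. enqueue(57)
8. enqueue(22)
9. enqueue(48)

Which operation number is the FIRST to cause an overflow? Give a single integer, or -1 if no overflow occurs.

1. dequeue(): empty, no-op, size=0
2. dequeue(): empty, no-op, size=0
3. enqueue(66): size=1
4. dequeue(): size=0
5. dequeue(): empty, no-op, size=0
6. dequeue(): empty, no-op, size=0
7. enqueue(57): size=1
8. enqueue(22): size=2
9. enqueue(48): size=3

Answer: -1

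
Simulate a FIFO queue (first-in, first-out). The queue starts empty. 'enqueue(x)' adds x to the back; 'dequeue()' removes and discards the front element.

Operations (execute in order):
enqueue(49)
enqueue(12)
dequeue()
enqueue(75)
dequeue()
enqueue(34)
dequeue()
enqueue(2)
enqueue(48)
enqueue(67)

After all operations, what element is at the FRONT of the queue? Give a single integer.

Answer: 34

Derivation:
enqueue(49): queue = [49]
enqueue(12): queue = [49, 12]
dequeue(): queue = [12]
enqueue(75): queue = [12, 75]
dequeue(): queue = [75]
enqueue(34): queue = [75, 34]
dequeue(): queue = [34]
enqueue(2): queue = [34, 2]
enqueue(48): queue = [34, 2, 48]
enqueue(67): queue = [34, 2, 48, 67]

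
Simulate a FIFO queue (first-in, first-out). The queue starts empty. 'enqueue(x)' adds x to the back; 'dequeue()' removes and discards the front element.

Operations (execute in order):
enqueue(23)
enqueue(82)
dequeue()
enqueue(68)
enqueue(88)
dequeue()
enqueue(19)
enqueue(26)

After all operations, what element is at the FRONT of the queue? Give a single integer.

enqueue(23): queue = [23]
enqueue(82): queue = [23, 82]
dequeue(): queue = [82]
enqueue(68): queue = [82, 68]
enqueue(88): queue = [82, 68, 88]
dequeue(): queue = [68, 88]
enqueue(19): queue = [68, 88, 19]
enqueue(26): queue = [68, 88, 19, 26]

Answer: 68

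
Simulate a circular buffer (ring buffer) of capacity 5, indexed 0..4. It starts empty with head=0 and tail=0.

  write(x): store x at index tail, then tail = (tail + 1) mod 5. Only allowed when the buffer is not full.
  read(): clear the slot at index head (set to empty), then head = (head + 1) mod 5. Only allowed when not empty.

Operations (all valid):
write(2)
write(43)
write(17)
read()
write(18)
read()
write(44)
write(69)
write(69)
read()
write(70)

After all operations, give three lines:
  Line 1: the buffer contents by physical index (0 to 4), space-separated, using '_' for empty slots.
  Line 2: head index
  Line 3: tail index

write(2): buf=[2 _ _ _ _], head=0, tail=1, size=1
write(43): buf=[2 43 _ _ _], head=0, tail=2, size=2
write(17): buf=[2 43 17 _ _], head=0, tail=3, size=3
read(): buf=[_ 43 17 _ _], head=1, tail=3, size=2
write(18): buf=[_ 43 17 18 _], head=1, tail=4, size=3
read(): buf=[_ _ 17 18 _], head=2, tail=4, size=2
write(44): buf=[_ _ 17 18 44], head=2, tail=0, size=3
write(69): buf=[69 _ 17 18 44], head=2, tail=1, size=4
write(69): buf=[69 69 17 18 44], head=2, tail=2, size=5
read(): buf=[69 69 _ 18 44], head=3, tail=2, size=4
write(70): buf=[69 69 70 18 44], head=3, tail=3, size=5

Answer: 69 69 70 18 44
3
3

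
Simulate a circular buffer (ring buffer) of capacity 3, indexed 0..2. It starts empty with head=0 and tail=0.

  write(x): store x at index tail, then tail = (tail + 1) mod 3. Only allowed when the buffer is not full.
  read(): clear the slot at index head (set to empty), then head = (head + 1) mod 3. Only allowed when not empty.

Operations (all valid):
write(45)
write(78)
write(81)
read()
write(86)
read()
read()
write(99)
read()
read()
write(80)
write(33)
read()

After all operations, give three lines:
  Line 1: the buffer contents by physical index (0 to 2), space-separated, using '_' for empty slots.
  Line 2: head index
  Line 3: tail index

Answer: 33 _ _
0
1

Derivation:
write(45): buf=[45 _ _], head=0, tail=1, size=1
write(78): buf=[45 78 _], head=0, tail=2, size=2
write(81): buf=[45 78 81], head=0, tail=0, size=3
read(): buf=[_ 78 81], head=1, tail=0, size=2
write(86): buf=[86 78 81], head=1, tail=1, size=3
read(): buf=[86 _ 81], head=2, tail=1, size=2
read(): buf=[86 _ _], head=0, tail=1, size=1
write(99): buf=[86 99 _], head=0, tail=2, size=2
read(): buf=[_ 99 _], head=1, tail=2, size=1
read(): buf=[_ _ _], head=2, tail=2, size=0
write(80): buf=[_ _ 80], head=2, tail=0, size=1
write(33): buf=[33 _ 80], head=2, tail=1, size=2
read(): buf=[33 _ _], head=0, tail=1, size=1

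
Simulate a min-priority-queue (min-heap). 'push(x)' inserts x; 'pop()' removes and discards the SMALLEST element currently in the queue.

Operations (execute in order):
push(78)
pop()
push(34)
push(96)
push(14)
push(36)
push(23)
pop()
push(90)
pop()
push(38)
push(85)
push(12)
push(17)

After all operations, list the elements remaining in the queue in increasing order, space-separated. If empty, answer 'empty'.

Answer: 12 17 34 36 38 85 90 96

Derivation:
push(78): heap contents = [78]
pop() → 78: heap contents = []
push(34): heap contents = [34]
push(96): heap contents = [34, 96]
push(14): heap contents = [14, 34, 96]
push(36): heap contents = [14, 34, 36, 96]
push(23): heap contents = [14, 23, 34, 36, 96]
pop() → 14: heap contents = [23, 34, 36, 96]
push(90): heap contents = [23, 34, 36, 90, 96]
pop() → 23: heap contents = [34, 36, 90, 96]
push(38): heap contents = [34, 36, 38, 90, 96]
push(85): heap contents = [34, 36, 38, 85, 90, 96]
push(12): heap contents = [12, 34, 36, 38, 85, 90, 96]
push(17): heap contents = [12, 17, 34, 36, 38, 85, 90, 96]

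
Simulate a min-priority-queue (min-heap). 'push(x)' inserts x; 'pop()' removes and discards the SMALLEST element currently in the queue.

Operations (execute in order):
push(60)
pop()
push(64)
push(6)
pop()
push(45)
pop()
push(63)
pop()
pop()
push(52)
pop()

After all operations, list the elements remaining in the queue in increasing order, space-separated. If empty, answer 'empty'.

push(60): heap contents = [60]
pop() → 60: heap contents = []
push(64): heap contents = [64]
push(6): heap contents = [6, 64]
pop() → 6: heap contents = [64]
push(45): heap contents = [45, 64]
pop() → 45: heap contents = [64]
push(63): heap contents = [63, 64]
pop() → 63: heap contents = [64]
pop() → 64: heap contents = []
push(52): heap contents = [52]
pop() → 52: heap contents = []

Answer: empty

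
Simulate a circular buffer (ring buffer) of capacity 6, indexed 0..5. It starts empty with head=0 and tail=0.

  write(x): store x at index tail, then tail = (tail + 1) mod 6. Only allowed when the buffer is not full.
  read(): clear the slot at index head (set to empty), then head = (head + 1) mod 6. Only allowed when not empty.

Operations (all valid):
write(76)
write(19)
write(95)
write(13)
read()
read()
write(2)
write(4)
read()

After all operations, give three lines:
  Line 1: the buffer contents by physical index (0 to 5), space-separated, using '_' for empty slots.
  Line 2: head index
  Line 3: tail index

Answer: _ _ _ 13 2 4
3
0

Derivation:
write(76): buf=[76 _ _ _ _ _], head=0, tail=1, size=1
write(19): buf=[76 19 _ _ _ _], head=0, tail=2, size=2
write(95): buf=[76 19 95 _ _ _], head=0, tail=3, size=3
write(13): buf=[76 19 95 13 _ _], head=0, tail=4, size=4
read(): buf=[_ 19 95 13 _ _], head=1, tail=4, size=3
read(): buf=[_ _ 95 13 _ _], head=2, tail=4, size=2
write(2): buf=[_ _ 95 13 2 _], head=2, tail=5, size=3
write(4): buf=[_ _ 95 13 2 4], head=2, tail=0, size=4
read(): buf=[_ _ _ 13 2 4], head=3, tail=0, size=3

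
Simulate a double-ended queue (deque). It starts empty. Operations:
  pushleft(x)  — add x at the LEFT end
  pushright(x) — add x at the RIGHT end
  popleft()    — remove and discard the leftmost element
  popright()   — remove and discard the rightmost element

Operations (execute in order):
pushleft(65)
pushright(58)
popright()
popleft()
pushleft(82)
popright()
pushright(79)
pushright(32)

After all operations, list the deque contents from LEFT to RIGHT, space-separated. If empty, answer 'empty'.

pushleft(65): [65]
pushright(58): [65, 58]
popright(): [65]
popleft(): []
pushleft(82): [82]
popright(): []
pushright(79): [79]
pushright(32): [79, 32]

Answer: 79 32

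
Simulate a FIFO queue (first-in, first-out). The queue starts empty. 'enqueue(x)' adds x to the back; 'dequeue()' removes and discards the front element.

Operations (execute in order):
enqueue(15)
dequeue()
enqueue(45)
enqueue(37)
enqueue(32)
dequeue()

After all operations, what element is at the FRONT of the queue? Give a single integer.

Answer: 37

Derivation:
enqueue(15): queue = [15]
dequeue(): queue = []
enqueue(45): queue = [45]
enqueue(37): queue = [45, 37]
enqueue(32): queue = [45, 37, 32]
dequeue(): queue = [37, 32]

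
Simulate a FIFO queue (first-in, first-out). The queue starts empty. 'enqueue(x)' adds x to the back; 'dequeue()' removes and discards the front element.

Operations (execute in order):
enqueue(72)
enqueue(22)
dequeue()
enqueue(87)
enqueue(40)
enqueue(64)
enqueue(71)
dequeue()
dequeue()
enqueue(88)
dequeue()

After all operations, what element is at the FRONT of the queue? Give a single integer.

Answer: 64

Derivation:
enqueue(72): queue = [72]
enqueue(22): queue = [72, 22]
dequeue(): queue = [22]
enqueue(87): queue = [22, 87]
enqueue(40): queue = [22, 87, 40]
enqueue(64): queue = [22, 87, 40, 64]
enqueue(71): queue = [22, 87, 40, 64, 71]
dequeue(): queue = [87, 40, 64, 71]
dequeue(): queue = [40, 64, 71]
enqueue(88): queue = [40, 64, 71, 88]
dequeue(): queue = [64, 71, 88]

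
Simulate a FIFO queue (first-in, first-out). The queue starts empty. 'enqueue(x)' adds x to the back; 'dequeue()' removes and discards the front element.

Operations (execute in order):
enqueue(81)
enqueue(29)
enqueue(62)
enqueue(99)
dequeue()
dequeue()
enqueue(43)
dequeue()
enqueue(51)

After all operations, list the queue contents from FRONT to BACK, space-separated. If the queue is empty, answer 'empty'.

Answer: 99 43 51

Derivation:
enqueue(81): [81]
enqueue(29): [81, 29]
enqueue(62): [81, 29, 62]
enqueue(99): [81, 29, 62, 99]
dequeue(): [29, 62, 99]
dequeue(): [62, 99]
enqueue(43): [62, 99, 43]
dequeue(): [99, 43]
enqueue(51): [99, 43, 51]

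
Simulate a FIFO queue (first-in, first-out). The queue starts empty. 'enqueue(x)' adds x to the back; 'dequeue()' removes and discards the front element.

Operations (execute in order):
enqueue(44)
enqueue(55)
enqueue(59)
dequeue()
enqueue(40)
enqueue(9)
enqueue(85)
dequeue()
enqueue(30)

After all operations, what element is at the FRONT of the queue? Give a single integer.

Answer: 59

Derivation:
enqueue(44): queue = [44]
enqueue(55): queue = [44, 55]
enqueue(59): queue = [44, 55, 59]
dequeue(): queue = [55, 59]
enqueue(40): queue = [55, 59, 40]
enqueue(9): queue = [55, 59, 40, 9]
enqueue(85): queue = [55, 59, 40, 9, 85]
dequeue(): queue = [59, 40, 9, 85]
enqueue(30): queue = [59, 40, 9, 85, 30]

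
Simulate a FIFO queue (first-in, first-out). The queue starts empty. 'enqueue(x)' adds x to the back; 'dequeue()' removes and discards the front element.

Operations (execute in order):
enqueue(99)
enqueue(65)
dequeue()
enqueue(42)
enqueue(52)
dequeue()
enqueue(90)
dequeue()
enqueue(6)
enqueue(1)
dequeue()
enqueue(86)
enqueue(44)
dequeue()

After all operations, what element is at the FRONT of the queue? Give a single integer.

Answer: 6

Derivation:
enqueue(99): queue = [99]
enqueue(65): queue = [99, 65]
dequeue(): queue = [65]
enqueue(42): queue = [65, 42]
enqueue(52): queue = [65, 42, 52]
dequeue(): queue = [42, 52]
enqueue(90): queue = [42, 52, 90]
dequeue(): queue = [52, 90]
enqueue(6): queue = [52, 90, 6]
enqueue(1): queue = [52, 90, 6, 1]
dequeue(): queue = [90, 6, 1]
enqueue(86): queue = [90, 6, 1, 86]
enqueue(44): queue = [90, 6, 1, 86, 44]
dequeue(): queue = [6, 1, 86, 44]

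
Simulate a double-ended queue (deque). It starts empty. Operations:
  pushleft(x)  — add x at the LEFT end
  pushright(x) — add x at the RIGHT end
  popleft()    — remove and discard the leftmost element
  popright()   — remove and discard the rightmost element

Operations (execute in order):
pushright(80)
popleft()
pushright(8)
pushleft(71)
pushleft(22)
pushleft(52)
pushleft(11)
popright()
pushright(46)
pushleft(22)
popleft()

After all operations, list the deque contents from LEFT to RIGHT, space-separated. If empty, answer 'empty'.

pushright(80): [80]
popleft(): []
pushright(8): [8]
pushleft(71): [71, 8]
pushleft(22): [22, 71, 8]
pushleft(52): [52, 22, 71, 8]
pushleft(11): [11, 52, 22, 71, 8]
popright(): [11, 52, 22, 71]
pushright(46): [11, 52, 22, 71, 46]
pushleft(22): [22, 11, 52, 22, 71, 46]
popleft(): [11, 52, 22, 71, 46]

Answer: 11 52 22 71 46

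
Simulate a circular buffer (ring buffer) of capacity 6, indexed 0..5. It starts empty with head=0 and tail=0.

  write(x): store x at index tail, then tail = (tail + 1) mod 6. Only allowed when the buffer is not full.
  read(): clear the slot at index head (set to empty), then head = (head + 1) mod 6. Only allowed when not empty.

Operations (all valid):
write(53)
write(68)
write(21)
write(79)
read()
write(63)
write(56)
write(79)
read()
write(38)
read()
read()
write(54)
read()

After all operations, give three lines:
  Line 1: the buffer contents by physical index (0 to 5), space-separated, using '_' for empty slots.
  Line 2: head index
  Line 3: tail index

Answer: 79 38 54 _ _ 56
5
3

Derivation:
write(53): buf=[53 _ _ _ _ _], head=0, tail=1, size=1
write(68): buf=[53 68 _ _ _ _], head=0, tail=2, size=2
write(21): buf=[53 68 21 _ _ _], head=0, tail=3, size=3
write(79): buf=[53 68 21 79 _ _], head=0, tail=4, size=4
read(): buf=[_ 68 21 79 _ _], head=1, tail=4, size=3
write(63): buf=[_ 68 21 79 63 _], head=1, tail=5, size=4
write(56): buf=[_ 68 21 79 63 56], head=1, tail=0, size=5
write(79): buf=[79 68 21 79 63 56], head=1, tail=1, size=6
read(): buf=[79 _ 21 79 63 56], head=2, tail=1, size=5
write(38): buf=[79 38 21 79 63 56], head=2, tail=2, size=6
read(): buf=[79 38 _ 79 63 56], head=3, tail=2, size=5
read(): buf=[79 38 _ _ 63 56], head=4, tail=2, size=4
write(54): buf=[79 38 54 _ 63 56], head=4, tail=3, size=5
read(): buf=[79 38 54 _ _ 56], head=5, tail=3, size=4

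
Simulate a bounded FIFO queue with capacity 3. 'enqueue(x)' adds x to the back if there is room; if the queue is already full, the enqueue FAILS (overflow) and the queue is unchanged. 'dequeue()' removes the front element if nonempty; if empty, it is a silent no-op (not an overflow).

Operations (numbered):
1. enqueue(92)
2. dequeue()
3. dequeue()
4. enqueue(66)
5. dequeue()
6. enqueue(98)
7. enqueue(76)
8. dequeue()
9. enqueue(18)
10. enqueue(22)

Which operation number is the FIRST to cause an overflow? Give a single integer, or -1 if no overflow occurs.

Answer: -1

Derivation:
1. enqueue(92): size=1
2. dequeue(): size=0
3. dequeue(): empty, no-op, size=0
4. enqueue(66): size=1
5. dequeue(): size=0
6. enqueue(98): size=1
7. enqueue(76): size=2
8. dequeue(): size=1
9. enqueue(18): size=2
10. enqueue(22): size=3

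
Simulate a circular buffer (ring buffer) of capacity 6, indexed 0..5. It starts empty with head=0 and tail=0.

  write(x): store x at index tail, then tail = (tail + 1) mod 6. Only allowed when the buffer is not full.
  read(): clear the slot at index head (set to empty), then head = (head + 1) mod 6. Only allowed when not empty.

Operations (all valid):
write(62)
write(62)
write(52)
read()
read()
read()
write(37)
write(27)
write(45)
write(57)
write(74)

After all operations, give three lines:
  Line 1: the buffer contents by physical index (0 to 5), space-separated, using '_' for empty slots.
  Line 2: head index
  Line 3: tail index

write(62): buf=[62 _ _ _ _ _], head=0, tail=1, size=1
write(62): buf=[62 62 _ _ _ _], head=0, tail=2, size=2
write(52): buf=[62 62 52 _ _ _], head=0, tail=3, size=3
read(): buf=[_ 62 52 _ _ _], head=1, tail=3, size=2
read(): buf=[_ _ 52 _ _ _], head=2, tail=3, size=1
read(): buf=[_ _ _ _ _ _], head=3, tail=3, size=0
write(37): buf=[_ _ _ 37 _ _], head=3, tail=4, size=1
write(27): buf=[_ _ _ 37 27 _], head=3, tail=5, size=2
write(45): buf=[_ _ _ 37 27 45], head=3, tail=0, size=3
write(57): buf=[57 _ _ 37 27 45], head=3, tail=1, size=4
write(74): buf=[57 74 _ 37 27 45], head=3, tail=2, size=5

Answer: 57 74 _ 37 27 45
3
2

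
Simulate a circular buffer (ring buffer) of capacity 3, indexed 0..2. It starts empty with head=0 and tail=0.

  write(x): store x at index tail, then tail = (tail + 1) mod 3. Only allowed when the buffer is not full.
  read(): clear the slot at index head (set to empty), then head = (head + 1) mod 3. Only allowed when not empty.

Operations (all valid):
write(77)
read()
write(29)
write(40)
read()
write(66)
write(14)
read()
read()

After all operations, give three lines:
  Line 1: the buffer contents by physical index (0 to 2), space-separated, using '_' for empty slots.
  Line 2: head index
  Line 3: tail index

write(77): buf=[77 _ _], head=0, tail=1, size=1
read(): buf=[_ _ _], head=1, tail=1, size=0
write(29): buf=[_ 29 _], head=1, tail=2, size=1
write(40): buf=[_ 29 40], head=1, tail=0, size=2
read(): buf=[_ _ 40], head=2, tail=0, size=1
write(66): buf=[66 _ 40], head=2, tail=1, size=2
write(14): buf=[66 14 40], head=2, tail=2, size=3
read(): buf=[66 14 _], head=0, tail=2, size=2
read(): buf=[_ 14 _], head=1, tail=2, size=1

Answer: _ 14 _
1
2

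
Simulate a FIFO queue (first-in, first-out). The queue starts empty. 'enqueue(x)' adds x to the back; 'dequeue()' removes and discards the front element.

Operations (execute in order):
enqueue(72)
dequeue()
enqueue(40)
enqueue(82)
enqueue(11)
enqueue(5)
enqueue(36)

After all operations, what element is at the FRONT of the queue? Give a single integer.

Answer: 40

Derivation:
enqueue(72): queue = [72]
dequeue(): queue = []
enqueue(40): queue = [40]
enqueue(82): queue = [40, 82]
enqueue(11): queue = [40, 82, 11]
enqueue(5): queue = [40, 82, 11, 5]
enqueue(36): queue = [40, 82, 11, 5, 36]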